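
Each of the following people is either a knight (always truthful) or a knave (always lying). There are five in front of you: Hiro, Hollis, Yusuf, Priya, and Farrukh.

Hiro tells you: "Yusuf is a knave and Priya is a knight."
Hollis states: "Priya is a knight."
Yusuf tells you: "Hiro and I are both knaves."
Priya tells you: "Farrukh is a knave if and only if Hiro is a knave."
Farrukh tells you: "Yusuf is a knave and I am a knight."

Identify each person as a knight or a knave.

Hiro: knight, Hollis: knight, Yusuf: knave, Priya: knight, Farrukh: knight

Consider Hiro. Suppose Hiro is a knave.
Then whichever role Yusuf has, Yusuf's statement has the wrong truth value — contradiction.
So Hiro is a knight.
With that fixed, Yusuf's statement is false, so Yusuf is a knave.
Consider Hollis. Suppose Hollis is a knave.
Then no assignment of the remaining roles makes every statement match its speaker's type — contradiction.
So Hollis is a knight.
Consider Priya. Suppose Priya is a knave.
Then Hiro's statement comes out false, contradicting Hiro being a knight.
So Priya is a knight.
Consider Farrukh. Suppose Farrukh is a knave.
Then Priya's statement comes out false, contradicting Priya being a knight.
So Farrukh is a knight.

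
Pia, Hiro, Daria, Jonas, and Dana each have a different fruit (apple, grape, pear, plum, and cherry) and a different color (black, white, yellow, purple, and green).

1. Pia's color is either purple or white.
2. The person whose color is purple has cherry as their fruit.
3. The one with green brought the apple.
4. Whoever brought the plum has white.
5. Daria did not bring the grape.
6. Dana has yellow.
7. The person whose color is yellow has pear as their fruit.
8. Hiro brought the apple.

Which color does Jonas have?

black

With clues 1–6, yellow is impossible for Jonas's color.
With clues 1–8, green, purple, and white are impossible for Jonas's color.
That leaves black.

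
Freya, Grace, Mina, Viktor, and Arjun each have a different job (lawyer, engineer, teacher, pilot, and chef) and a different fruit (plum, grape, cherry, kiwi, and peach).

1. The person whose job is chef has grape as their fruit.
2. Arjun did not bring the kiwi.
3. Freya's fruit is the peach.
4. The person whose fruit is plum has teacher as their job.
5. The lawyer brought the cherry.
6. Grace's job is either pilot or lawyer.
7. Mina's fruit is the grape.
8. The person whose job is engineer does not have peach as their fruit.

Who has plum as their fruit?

With clues 1–3, Freya is impossible for the one with fruit plum.
With clues 1–6, Grace is impossible for the one with fruit plum.
With clues 1–7, Mina is impossible for the one with fruit plum.
With clues 1–8, Viktor is impossible for the one with fruit plum.
That leaves Arjun.

Arjun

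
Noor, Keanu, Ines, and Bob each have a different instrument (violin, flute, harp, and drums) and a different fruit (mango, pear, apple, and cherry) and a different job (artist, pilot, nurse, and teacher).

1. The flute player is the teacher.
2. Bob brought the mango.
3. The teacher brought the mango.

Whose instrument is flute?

With clues 1–3, Ines, Keanu, and Noor are impossible for the one with instrument flute.
That leaves Bob.

Bob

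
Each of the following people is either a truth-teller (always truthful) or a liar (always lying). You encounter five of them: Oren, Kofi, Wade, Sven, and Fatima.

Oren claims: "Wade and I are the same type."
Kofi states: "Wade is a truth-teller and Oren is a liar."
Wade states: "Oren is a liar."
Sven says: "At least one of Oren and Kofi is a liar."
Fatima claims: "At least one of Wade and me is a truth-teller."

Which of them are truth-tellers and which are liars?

Oren: liar, Kofi: truth-teller, Wade: truth-teller, Sven: truth-teller, Fatima: truth-teller

Consider Oren. Suppose Oren is a truth-teller.
Then no assignment of the remaining roles makes every statement match its speaker's type — contradiction.
So Oren is a liar.
With that fixed, Wade's statement is true, so Wade is a truth-teller.
With that fixed, Sven's statement is true, so Sven is a truth-teller.
With that fixed, Fatima's statement is true, so Fatima is a truth-teller.
With that fixed, Kofi's statement is true, so Kofi is a truth-teller.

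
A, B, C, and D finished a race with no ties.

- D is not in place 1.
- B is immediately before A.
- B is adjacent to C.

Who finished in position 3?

With clues 1–3, B, C, and D are ruled out for place 3.
So place 3 is A.

A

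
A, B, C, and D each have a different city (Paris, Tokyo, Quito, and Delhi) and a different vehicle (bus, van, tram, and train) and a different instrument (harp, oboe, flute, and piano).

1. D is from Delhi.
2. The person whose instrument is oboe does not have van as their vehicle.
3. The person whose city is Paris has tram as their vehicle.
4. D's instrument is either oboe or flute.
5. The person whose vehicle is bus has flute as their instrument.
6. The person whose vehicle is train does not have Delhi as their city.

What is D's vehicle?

With clues 1–3, tram is impossible for D's vehicle.
With clues 1–5, van is impossible for D's vehicle.
With clues 1–6, train is impossible for D's vehicle.
That leaves bus.

bus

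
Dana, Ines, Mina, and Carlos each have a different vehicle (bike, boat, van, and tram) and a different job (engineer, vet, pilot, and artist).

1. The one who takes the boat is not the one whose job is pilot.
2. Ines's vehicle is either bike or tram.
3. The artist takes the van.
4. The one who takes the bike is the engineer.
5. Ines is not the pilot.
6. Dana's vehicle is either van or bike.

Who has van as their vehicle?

Dana

With clues 1–2, Ines is impossible for the one with vehicle van.
With clues 1–6, Carlos and Mina are impossible for the one with vehicle van.
That leaves Dana.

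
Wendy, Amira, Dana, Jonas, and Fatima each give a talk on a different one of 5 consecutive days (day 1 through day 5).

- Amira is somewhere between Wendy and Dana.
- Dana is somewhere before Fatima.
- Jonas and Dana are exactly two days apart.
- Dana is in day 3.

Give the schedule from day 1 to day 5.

From clue 1: Amira is in {2,3,4}.
From clues 1–3: Wendy is in {1,4,5}.
From clues 1–4: Wendy → day 1, Amira → day 2, Dana → day 3, Fatima → day 4, Jonas → day 5.

Wendy, Amira, Dana, Fatima, Jonas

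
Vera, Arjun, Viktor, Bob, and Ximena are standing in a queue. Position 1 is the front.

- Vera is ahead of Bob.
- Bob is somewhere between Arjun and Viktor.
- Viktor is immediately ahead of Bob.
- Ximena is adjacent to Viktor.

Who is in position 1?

With clue 1, Bob is ruled out for position 1.
With clues 1–3, Arjun and Viktor are ruled out for position 1.
With clues 1–4, Ximena is ruled out for position 1.
So position 1 is Vera.

Vera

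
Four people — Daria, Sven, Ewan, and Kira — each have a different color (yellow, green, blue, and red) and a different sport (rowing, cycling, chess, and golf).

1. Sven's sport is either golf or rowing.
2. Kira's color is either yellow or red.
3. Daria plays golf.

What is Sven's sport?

rowing

Clue 1 rules out chess and cycling for Sven's sport.
With clues 1–3, golf is impossible for Sven's sport.
That leaves rowing.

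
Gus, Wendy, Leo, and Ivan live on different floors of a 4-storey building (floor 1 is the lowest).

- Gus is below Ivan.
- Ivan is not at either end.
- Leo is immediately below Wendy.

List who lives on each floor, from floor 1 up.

Gus, Ivan, Leo, Wendy

From clue 1: Gus is in {1,2,3}.
From clues 1–2: Gus is in {1,2}.
From clues 1–3: Gus → floor 1, Ivan → floor 2, Leo → floor 3, Wendy → floor 4.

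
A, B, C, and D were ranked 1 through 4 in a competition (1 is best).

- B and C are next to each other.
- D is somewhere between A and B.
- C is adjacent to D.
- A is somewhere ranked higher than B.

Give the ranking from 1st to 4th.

From clues 1–2: A is in {1,4}.
From clues 1–4: A → rank 1, D → rank 2, C → rank 3, B → rank 4.

A, D, C, B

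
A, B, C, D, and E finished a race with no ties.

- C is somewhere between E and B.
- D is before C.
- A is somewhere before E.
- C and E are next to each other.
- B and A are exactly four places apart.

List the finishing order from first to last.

From clue 1: C is in {2,3,4}.
From clues 1–2: C is in {3,4}.
From clues 1–4: C → place 4.
From clues 1–5: A → place 1, D → place 2, E → place 3, B → place 5.

A, D, E, C, B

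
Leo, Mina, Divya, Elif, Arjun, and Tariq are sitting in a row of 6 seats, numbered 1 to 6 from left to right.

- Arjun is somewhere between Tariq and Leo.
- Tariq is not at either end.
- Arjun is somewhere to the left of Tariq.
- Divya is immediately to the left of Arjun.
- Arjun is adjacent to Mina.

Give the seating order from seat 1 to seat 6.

Leo, Divya, Arjun, Mina, Tariq, Elif

From clue 1: Arjun is in {2,3,4,5}.
From clues 1–3: Leo is in {1,2,3}.
From clues 1–4: Leo is in {1,2}.
From clues 1–5: Leo → seat 1, Divya → seat 2, Arjun → seat 3, Mina → seat 4, Tariq → seat 5, Elif → seat 6.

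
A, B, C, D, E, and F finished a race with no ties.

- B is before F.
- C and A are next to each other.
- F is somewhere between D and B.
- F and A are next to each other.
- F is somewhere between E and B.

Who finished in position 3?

With clues 1–4, B, D, and E are ruled out for place 3.
With clues 1–5, C and F are ruled out for place 3.
So place 3 is A.

A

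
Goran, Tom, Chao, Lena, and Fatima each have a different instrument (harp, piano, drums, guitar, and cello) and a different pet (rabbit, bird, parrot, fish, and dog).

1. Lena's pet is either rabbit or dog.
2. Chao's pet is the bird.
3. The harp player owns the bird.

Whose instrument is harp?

Chao

With clues 1–3, Fatima, Goran, Lena, and Tom are impossible for the one with instrument harp.
That leaves Chao.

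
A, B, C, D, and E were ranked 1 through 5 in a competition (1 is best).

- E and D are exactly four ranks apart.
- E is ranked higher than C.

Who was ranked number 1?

E

With clue 1, A, B, and C are ruled out for rank 1.
With clues 1–2, D is ruled out for rank 1.
So rank 1 is E.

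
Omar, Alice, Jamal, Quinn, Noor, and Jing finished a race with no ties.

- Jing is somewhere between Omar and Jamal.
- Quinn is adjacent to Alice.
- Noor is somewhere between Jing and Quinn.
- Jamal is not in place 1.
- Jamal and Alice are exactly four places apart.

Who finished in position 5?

Jing

With clues 1–3, Jamal, Noor, and Omar are ruled out for place 5.
With clues 1–5, Alice and Quinn are ruled out for place 5.
So place 5 is Jing.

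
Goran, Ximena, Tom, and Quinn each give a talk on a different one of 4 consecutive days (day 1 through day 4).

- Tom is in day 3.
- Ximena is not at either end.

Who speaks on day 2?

Ximena

With clue 1, Tom is ruled out for day 2.
With clues 1–2, Goran and Quinn are ruled out for day 2.
So day 2 is Ximena.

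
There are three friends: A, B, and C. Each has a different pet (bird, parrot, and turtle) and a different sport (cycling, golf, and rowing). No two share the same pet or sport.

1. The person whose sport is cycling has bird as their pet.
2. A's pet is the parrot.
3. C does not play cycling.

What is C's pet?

turtle

With clues 1–2, parrot is impossible for C's pet.
With clues 1–3, bird is impossible for C's pet.
That leaves turtle.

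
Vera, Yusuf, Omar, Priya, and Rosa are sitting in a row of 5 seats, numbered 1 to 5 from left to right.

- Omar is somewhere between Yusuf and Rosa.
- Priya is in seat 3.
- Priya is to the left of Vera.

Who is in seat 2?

Omar

With clues 1–2, Priya is ruled out for seat 2.
With clues 1–3, Rosa, Vera, and Yusuf are ruled out for seat 2.
So seat 2 is Omar.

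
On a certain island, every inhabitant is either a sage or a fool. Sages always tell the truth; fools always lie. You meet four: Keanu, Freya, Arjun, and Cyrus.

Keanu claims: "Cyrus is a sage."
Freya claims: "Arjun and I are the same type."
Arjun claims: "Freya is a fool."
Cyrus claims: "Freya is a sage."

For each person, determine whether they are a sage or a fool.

Consider Keanu. Suppose Keanu is a sage.
Then no assignment of the remaining roles makes every statement match its speaker's type — contradiction.
So Keanu is a fool.
Consider Freya. Suppose Freya is a sage.
Then no assignment of the remaining roles makes every statement match its speaker's type — contradiction.
So Freya is a fool.
With that fixed, Arjun's statement is true, so Arjun is a sage.
With that fixed, Cyrus's statement is false, so Cyrus is a fool.

Keanu: fool, Freya: fool, Arjun: sage, Cyrus: fool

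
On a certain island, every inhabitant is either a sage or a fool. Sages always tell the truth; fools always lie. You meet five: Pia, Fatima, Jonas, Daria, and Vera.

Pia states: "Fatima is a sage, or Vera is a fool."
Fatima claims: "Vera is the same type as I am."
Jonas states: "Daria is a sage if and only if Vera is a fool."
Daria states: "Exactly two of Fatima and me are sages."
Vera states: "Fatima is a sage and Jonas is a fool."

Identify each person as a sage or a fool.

Pia: sage, Fatima: sage, Jonas: fool, Daria: sage, Vera: sage

Consider Pia. Suppose Pia is a fool.
Then no assignment of the remaining roles makes every statement match its speaker's type — contradiction.
So Pia is a sage.
Consider Fatima. Suppose Fatima is a fool.
Then no assignment of the remaining roles makes every statement match its speaker's type — contradiction.
So Fatima is a sage.
Consider Jonas. Suppose Jonas is a sage.
Then no assignment of the remaining roles makes every statement match its speaker's type — contradiction.
So Jonas is a fool.
With that fixed, Vera's statement is true, so Vera is a sage.
Consider Daria. Suppose Daria is a fool.
Then Jonas's statement comes out true, contradicting Jonas being a fool.
So Daria is a sage.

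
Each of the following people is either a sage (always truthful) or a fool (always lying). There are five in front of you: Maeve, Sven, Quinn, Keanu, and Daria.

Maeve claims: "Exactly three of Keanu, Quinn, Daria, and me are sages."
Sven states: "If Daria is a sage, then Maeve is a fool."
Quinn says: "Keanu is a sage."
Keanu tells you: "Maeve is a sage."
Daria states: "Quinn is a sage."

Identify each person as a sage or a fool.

Consider Maeve. Suppose Maeve is a sage.
Then no assignment of the remaining roles makes every statement match its speaker's type — contradiction.
So Maeve is a fool.
With that fixed, Sven's statement is true, so Sven is a sage.
With that fixed, Keanu's statement is false, so Keanu is a fool.
With that fixed, Quinn's statement is false, so Quinn is a fool.
With that fixed, Daria's statement is false, so Daria is a fool.

Maeve: fool, Sven: sage, Quinn: fool, Keanu: fool, Daria: fool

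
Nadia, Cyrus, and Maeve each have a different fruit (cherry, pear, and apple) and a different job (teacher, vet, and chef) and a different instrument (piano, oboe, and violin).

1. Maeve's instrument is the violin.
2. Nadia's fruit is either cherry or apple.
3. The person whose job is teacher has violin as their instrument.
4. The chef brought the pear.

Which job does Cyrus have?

With clues 1–3, teacher is impossible for Cyrus's job.
With clues 1–4, vet is impossible for Cyrus's job.
That leaves chef.

chef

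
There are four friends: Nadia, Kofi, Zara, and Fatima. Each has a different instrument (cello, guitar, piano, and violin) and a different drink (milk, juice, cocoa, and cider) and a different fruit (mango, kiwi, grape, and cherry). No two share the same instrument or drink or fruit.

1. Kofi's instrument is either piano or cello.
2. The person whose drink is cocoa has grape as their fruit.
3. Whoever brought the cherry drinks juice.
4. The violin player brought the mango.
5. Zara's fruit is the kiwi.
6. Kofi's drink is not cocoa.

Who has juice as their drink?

Kofi

With clues 1–5, Zara is impossible for the one with drink juice.
With clues 1–6, Fatima and Nadia are impossible for the one with drink juice.
That leaves Kofi.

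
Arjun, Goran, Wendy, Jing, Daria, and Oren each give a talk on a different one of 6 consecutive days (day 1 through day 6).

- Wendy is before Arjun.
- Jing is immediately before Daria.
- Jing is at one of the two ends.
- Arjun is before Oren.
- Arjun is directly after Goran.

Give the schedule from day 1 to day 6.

From clue 1: Arjun is in {2,3,4,5,6}.
From clues 1–3: Jing → day 1, Daria → day 2.
From clues 1–4: Arjun is in {4,5}.
From clues 1–5: Wendy → day 3, Goran → day 4, Arjun → day 5, Oren → day 6.

Jing, Daria, Wendy, Goran, Arjun, Oren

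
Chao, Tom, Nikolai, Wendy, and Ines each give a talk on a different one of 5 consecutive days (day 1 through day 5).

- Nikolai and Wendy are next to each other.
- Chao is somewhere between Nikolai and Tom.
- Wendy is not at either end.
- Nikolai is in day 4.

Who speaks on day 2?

With clues 1–4, Ines, Nikolai, Tom, and Wendy are ruled out for day 2.
So day 2 is Chao.

Chao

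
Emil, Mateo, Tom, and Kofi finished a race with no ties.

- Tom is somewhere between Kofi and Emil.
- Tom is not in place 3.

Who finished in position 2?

Tom

With clues 1–2, Emil, Kofi, and Mateo are ruled out for place 2.
So place 2 is Tom.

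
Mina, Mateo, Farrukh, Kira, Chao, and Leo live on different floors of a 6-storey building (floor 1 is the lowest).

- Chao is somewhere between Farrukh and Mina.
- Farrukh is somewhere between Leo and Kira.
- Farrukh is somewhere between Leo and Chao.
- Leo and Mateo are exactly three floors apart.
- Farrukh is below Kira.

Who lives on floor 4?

Mateo

With clues 1–3, Leo is ruled out for floor 4.
With clues 1–4, Farrukh and Mina are ruled out for floor 4.
With clues 1–5, Chao and Kira are ruled out for floor 4.
So floor 4 is Mateo.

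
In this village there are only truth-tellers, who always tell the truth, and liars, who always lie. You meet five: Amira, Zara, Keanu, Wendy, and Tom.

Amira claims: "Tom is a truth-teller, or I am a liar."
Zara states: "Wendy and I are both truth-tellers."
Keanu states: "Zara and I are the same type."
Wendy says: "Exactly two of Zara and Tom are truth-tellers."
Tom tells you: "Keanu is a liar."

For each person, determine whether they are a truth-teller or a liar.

Amira: truth-teller, Zara: truth-teller, Keanu: liar, Wendy: truth-teller, Tom: truth-teller

Consider Amira. Suppose Amira is a liar.
Then Amira's own statement would have to be false, but it can't be — contradiction.
So Amira is a truth-teller.
Consider Zara. Suppose Zara is a liar.
Then whichever role Keanu has, Keanu's statement has the wrong truth value — contradiction.
So Zara is a truth-teller.
Consider Keanu. Suppose Keanu is a truth-teller.
Then no assignment of the remaining roles makes every statement match its speaker's type — contradiction.
So Keanu is a liar.
With that fixed, Tom's statement is true, so Tom is a truth-teller.
With that fixed, Wendy's statement is true, so Wendy is a truth-teller.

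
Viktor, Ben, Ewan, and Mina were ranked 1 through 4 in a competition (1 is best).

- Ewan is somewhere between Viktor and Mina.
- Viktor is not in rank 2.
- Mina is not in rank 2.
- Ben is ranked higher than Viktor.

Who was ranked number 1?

With clue 1, Ewan is ruled out for rank 1.
With clues 1–3, Ben is ruled out for rank 1.
With clues 1–4, Viktor is ruled out for rank 1.
So rank 1 is Mina.

Mina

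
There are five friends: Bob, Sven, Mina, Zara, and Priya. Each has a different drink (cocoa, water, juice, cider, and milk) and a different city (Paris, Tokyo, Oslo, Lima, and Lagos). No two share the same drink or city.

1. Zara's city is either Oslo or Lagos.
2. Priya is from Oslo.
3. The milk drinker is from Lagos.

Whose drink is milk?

Zara

With clues 1–3, Bob, Mina, Priya, and Sven are impossible for the one with drink milk.
That leaves Zara.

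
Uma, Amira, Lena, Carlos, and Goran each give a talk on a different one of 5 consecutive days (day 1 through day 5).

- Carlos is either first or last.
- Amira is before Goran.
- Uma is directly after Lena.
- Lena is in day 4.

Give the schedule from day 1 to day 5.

From clue 1: Carlos is in {1,5}.
From clues 1–4: Carlos → day 1, Amira → day 2, Goran → day 3, Lena → day 4, Uma → day 5.

Carlos, Amira, Goran, Lena, Uma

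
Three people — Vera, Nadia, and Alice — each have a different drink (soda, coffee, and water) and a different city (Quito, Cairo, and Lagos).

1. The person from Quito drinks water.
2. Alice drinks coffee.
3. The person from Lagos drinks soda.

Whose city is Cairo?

With clues 1–3, Nadia and Vera are impossible for the one with city Cairo.
That leaves Alice.

Alice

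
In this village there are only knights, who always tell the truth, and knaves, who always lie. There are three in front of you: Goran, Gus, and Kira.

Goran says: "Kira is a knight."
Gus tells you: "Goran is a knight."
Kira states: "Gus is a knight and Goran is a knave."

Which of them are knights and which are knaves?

Consider Goran. Suppose Goran is a knight.
Then no assignment of the remaining roles makes every statement match its speaker's type — contradiction.
So Goran is a knave.
With that fixed, Gus's statement is false, so Gus is a knave.
With that fixed, Kira's statement is false, so Kira is a knave.

Goran: knave, Gus: knave, Kira: knave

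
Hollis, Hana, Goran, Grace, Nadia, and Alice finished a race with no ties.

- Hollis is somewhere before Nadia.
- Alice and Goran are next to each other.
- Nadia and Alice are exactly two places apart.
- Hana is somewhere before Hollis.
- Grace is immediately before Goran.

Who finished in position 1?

With clue 1, Nadia is ruled out for place 1.
With clues 1–3, Alice is ruled out for place 1.
With clues 1–4, Goran and Hollis are ruled out for place 1.
With clues 1–5, Grace is ruled out for place 1.
So place 1 is Hana.

Hana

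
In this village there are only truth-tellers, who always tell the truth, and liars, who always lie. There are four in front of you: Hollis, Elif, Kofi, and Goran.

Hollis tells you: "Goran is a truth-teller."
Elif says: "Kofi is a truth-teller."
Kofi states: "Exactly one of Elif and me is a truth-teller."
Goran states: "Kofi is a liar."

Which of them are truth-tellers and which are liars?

Hollis: truth-teller, Elif: liar, Kofi: liar, Goran: truth-teller

Consider Hollis. Suppose Hollis is a liar.
Then no assignment of the remaining roles makes every statement match its speaker's type — contradiction.
So Hollis is a truth-teller.
Consider Elif. Suppose Elif is a truth-teller.
Then whichever role Kofi has, Kofi's statement has the wrong truth value — contradiction.
So Elif is a liar.
Consider Kofi. Suppose Kofi is a truth-teller.
Then Elif's statement comes out true, contradicting Elif being a liar.
So Kofi is a liar.
With that fixed, Goran's statement is true, so Goran is a truth-teller.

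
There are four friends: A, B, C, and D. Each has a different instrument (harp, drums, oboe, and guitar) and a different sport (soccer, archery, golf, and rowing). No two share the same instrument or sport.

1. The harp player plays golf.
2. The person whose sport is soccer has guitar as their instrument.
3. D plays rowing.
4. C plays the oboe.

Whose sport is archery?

C

With clues 1–3, D is impossible for the one with sport archery.
With clues 1–4, A and B are impossible for the one with sport archery.
That leaves C.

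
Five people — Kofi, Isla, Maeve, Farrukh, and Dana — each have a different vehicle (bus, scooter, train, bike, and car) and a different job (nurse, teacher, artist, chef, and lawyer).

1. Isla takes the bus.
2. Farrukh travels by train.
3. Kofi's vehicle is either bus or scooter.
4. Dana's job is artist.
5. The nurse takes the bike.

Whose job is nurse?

With clues 1–4, Dana is impossible for the one with job nurse.
With clues 1–5, Farrukh, Isla, and Kofi are impossible for the one with job nurse.
That leaves Maeve.

Maeve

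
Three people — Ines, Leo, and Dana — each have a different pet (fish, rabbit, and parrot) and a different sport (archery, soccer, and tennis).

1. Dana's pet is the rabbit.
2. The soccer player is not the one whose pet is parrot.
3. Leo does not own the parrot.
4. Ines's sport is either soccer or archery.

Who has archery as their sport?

With clues 1–4, Dana and Leo are impossible for the one with sport archery.
That leaves Ines.

Ines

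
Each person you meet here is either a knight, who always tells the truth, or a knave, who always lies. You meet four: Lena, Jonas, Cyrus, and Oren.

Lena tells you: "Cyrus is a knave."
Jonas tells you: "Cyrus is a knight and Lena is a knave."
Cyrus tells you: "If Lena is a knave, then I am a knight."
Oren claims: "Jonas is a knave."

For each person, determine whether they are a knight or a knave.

Consider Lena. Suppose Lena is a knight.
Then no assignment of the remaining roles makes every statement match its speaker's type — contradiction.
So Lena is a knave.
Consider Jonas. Suppose Jonas is a knave.
Then no assignment of the remaining roles makes every statement match its speaker's type — contradiction.
So Jonas is a knight.
With that fixed, Oren's statement is false, so Oren is a knave.
Consider Cyrus. Suppose Cyrus is a knave.
Then Lena's statement comes out true, contradicting Lena being a knave.
So Cyrus is a knight.

Lena: knave, Jonas: knight, Cyrus: knight, Oren: knave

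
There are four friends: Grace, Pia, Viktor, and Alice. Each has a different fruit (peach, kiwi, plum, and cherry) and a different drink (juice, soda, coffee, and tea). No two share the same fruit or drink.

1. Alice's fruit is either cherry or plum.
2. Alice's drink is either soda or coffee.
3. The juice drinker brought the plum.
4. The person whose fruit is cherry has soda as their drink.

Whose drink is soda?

With clues 1–4, Grace, Pia, and Viktor are impossible for the one with drink soda.
That leaves Alice.

Alice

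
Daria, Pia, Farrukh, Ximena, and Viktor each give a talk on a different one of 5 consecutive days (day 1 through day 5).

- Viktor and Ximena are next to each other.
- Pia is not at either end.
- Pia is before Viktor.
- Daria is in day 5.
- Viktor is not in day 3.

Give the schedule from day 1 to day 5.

Farrukh, Pia, Ximena, Viktor, Daria

From clues 1–2: Pia is in {2,3,4}.
From clues 1–3: Pia is in {2,3}.
From clues 1–4: Farrukh → day 1, Pia → day 2, Daria → day 5.
From clues 1–5: Ximena → day 3, Viktor → day 4.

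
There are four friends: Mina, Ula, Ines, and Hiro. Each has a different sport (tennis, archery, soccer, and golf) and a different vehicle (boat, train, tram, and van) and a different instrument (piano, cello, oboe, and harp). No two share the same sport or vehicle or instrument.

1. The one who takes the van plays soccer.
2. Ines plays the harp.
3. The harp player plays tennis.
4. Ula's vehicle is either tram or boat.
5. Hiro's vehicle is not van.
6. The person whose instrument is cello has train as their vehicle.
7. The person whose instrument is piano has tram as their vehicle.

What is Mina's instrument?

With clues 1–2, harp is impossible for Mina's instrument.
With clues 1–6, cello is impossible for Mina's instrument.
With clues 1–7, piano is impossible for Mina's instrument.
That leaves oboe.

oboe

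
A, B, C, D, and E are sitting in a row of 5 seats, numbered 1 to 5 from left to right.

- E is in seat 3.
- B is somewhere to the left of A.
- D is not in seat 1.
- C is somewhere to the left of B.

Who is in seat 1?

C

With clue 1, E is ruled out for seat 1.
With clues 1–2, A is ruled out for seat 1.
With clues 1–3, D is ruled out for seat 1.
With clues 1–4, B is ruled out for seat 1.
So seat 1 is C.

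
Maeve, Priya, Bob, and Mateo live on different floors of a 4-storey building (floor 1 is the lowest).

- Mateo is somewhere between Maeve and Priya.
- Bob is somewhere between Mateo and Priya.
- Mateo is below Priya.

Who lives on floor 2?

With clues 1–2, Maeve and Priya are ruled out for floor 2.
With clues 1–3, Bob is ruled out for floor 2.
So floor 2 is Mateo.

Mateo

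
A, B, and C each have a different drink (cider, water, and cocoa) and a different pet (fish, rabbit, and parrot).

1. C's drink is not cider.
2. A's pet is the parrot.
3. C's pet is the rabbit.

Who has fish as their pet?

B

With clues 1–2, A is impossible for the one with pet fish.
With clues 1–3, C is impossible for the one with pet fish.
That leaves B.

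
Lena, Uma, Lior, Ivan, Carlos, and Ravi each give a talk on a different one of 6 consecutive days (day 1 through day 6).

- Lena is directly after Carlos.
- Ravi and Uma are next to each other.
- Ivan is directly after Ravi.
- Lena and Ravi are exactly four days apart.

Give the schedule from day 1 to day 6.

From clue 1: Lena is in {2,3,4,5,6}.
From clues 1–3: Lena is in {2,3,5,6}.
From clues 1–4: Uma → day 1, Ravi → day 2, Ivan → day 3, Lior → day 4, Carlos → day 5, Lena → day 6.

Uma, Ravi, Ivan, Lior, Carlos, Lena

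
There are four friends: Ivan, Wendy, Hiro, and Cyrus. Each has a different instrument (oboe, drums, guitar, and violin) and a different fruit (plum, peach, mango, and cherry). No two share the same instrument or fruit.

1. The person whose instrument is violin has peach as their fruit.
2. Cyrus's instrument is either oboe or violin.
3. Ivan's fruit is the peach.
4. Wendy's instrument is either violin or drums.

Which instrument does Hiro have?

guitar

With clues 1–3, oboe and violin are impossible for Hiro's instrument.
With clues 1–4, drums is impossible for Hiro's instrument.
That leaves guitar.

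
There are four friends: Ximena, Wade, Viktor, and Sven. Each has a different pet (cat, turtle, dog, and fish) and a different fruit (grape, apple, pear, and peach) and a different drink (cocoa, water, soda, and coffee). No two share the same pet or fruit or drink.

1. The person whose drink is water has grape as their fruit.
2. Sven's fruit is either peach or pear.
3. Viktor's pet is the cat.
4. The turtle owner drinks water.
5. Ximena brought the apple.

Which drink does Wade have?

With clues 1–5, cocoa, coffee, and soda are impossible for Wade's drink.
That leaves water.

water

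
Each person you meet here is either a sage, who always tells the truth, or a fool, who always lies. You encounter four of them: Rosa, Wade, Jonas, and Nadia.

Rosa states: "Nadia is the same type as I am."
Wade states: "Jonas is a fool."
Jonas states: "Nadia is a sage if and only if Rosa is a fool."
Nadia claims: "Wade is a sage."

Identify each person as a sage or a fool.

Rosa: sage, Wade: sage, Jonas: fool, Nadia: sage

Consider Rosa. Suppose Rosa is a fool.
Then no assignment of the remaining roles makes every statement match its speaker's type — contradiction.
So Rosa is a sage.
Consider Wade. Suppose Wade is a fool.
Then no assignment of the remaining roles makes every statement match its speaker's type — contradiction.
So Wade is a sage.
With that fixed, Nadia's statement is true, so Nadia is a sage.
With that fixed, Jonas's statement is false, so Jonas is a fool.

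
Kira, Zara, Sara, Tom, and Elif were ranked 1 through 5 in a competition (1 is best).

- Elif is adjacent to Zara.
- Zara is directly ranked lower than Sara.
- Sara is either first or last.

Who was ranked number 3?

With clues 1–2, Kira and Tom are ruled out for rank 3.
With clues 1–3, Sara and Zara are ruled out for rank 3.
So rank 3 is Elif.

Elif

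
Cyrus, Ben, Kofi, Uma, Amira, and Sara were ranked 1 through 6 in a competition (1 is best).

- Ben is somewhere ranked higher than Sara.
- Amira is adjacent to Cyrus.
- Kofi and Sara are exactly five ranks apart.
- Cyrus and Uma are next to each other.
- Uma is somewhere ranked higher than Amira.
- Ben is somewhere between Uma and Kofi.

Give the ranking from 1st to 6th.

From clue 1: Ben is in {1,2,3,4,5}.
From clues 1–3: Kofi → rank 1, Sara → rank 6.
From clues 1–4: Cyrus is in {3,4}.
From clues 1–6: Ben → rank 2, Uma → rank 3, Cyrus → rank 4, Amira → rank 5.

Kofi, Ben, Uma, Cyrus, Amira, Sara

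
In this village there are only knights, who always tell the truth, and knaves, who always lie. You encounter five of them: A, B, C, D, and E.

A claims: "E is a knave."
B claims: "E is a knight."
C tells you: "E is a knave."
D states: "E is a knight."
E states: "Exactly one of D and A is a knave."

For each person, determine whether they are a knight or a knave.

A: knave, B: knight, C: knave, D: knight, E: knight

Consider A. Suppose A is a knight.
Then no assignment of the remaining roles makes every statement match its speaker's type — contradiction.
So A is a knave.
Consider B. Suppose B is a knave.
Then no assignment of the remaining roles makes every statement match its speaker's type — contradiction.
So B is a knight.
Consider C. Suppose C is a knight.
Then no assignment of the remaining roles makes every statement match its speaker's type — contradiction.
So C is a knave.
Consider D. Suppose D is a knave.
Then no assignment of the remaining roles makes every statement match its speaker's type — contradiction.
So D is a knight.
With that fixed, E's statement is true, so E is a knight.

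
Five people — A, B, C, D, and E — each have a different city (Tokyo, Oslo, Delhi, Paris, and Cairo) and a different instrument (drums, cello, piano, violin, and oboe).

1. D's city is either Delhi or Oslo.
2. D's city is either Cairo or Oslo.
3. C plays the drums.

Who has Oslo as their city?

With clues 1–2, A, B, C, and E are impossible for the one with city Oslo.
That leaves D.

D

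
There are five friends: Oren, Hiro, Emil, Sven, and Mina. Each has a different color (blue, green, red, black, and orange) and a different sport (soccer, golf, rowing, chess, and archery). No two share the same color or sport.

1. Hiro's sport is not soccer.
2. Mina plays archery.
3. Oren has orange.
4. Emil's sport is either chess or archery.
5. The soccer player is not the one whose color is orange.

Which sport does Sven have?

With clues 1–2, archery is impossible for Sven's sport.
With clues 1–4, chess is impossible for Sven's sport.
With clues 1–5, golf and rowing are impossible for Sven's sport.
That leaves soccer.

soccer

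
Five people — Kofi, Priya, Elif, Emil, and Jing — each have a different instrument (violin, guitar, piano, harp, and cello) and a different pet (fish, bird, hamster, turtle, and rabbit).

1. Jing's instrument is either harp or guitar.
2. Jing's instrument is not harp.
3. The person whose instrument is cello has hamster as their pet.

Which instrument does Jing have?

guitar

Clue 1 rules out cello, piano, and violin for Jing's instrument.
With clues 1–2, harp is impossible for Jing's instrument.
That leaves guitar.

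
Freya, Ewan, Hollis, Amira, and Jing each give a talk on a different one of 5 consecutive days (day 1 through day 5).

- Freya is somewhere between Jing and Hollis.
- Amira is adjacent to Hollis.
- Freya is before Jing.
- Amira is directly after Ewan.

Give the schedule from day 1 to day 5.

From clue 1: Freya is in {2,3,4}.
From clues 1–3: Freya is in {3,4}.
From clues 1–4: Ewan → day 1, Amira → day 2, Hollis → day 3, Freya → day 4, Jing → day 5.

Ewan, Amira, Hollis, Freya, Jing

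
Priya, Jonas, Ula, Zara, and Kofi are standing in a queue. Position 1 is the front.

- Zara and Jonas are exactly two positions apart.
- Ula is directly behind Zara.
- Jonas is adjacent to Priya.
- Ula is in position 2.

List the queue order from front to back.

Zara, Ula, Jonas, Priya, Kofi

From clues 1–2: Ula is in {2,3,4,5}.
From clues 1–3: Kofi is in {1,3,5}.
From clues 1–4: Zara → position 1, Ula → position 2, Jonas → position 3, Priya → position 4, Kofi → position 5.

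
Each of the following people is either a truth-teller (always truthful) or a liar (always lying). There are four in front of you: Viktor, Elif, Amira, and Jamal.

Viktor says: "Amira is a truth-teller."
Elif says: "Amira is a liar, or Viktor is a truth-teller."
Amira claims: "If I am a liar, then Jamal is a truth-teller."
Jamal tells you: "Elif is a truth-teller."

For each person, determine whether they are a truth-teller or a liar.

Viktor: truth-teller, Elif: truth-teller, Amira: truth-teller, Jamal: truth-teller

Consider Viktor. Suppose Viktor is a liar.
Then no assignment of the remaining roles makes every statement match its speaker's type — contradiction.
So Viktor is a truth-teller.
With that fixed, Elif's statement is true, so Elif is a truth-teller.
With that fixed, Jamal's statement is true, so Jamal is a truth-teller.
With that fixed, Amira's statement is true, so Amira is a truth-teller.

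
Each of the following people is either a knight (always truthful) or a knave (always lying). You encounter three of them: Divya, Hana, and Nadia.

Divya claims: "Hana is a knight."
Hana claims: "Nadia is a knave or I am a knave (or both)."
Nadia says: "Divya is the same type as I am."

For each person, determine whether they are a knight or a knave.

Divya: knight, Hana: knight, Nadia: knave

Consider Divya. Suppose Divya is a knave.
Then whichever role Nadia has, Nadia's statement has the wrong truth value — contradiction.
So Divya is a knight.
Consider Hana. Suppose Hana is a knave.
Then Divya's statement comes out false, contradicting Divya being a knight.
So Hana is a knight.
Consider Nadia. Suppose Nadia is a knight.
Then Hana's statement comes out false, contradicting Hana being a knight.
So Nadia is a knave.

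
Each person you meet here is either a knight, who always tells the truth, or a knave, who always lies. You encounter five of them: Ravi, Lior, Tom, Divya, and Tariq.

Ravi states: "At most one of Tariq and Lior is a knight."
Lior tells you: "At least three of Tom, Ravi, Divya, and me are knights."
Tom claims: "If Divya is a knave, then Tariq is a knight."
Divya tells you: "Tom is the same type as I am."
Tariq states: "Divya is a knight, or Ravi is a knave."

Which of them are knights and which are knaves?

Consider Ravi. Suppose Ravi is a knight.
Then no assignment of the remaining roles makes every statement match its speaker's type — contradiction.
So Ravi is a knave.
With that fixed, Tariq's statement is true, so Tariq is a knight.
With that fixed, Tom's statement is true, so Tom is a knight.
Consider Lior. Suppose Lior is a knave.
Then Ravi's statement comes out true, contradicting Ravi being a knave.
So Lior is a knight.
Consider Divya. Suppose Divya is a knave.
Then Lior's statement comes out false, contradicting Lior being a knight.
So Divya is a knight.

Ravi: knave, Lior: knight, Tom: knight, Divya: knight, Tariq: knight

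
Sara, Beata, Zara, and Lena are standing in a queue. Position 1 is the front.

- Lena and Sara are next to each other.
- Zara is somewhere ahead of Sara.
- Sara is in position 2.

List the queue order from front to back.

Zara, Sara, Lena, Beata

From clues 1–2: Zara is in {1,2}.
From clues 1–3: Zara → position 1, Sara → position 2, Lena → position 3, Beata → position 4.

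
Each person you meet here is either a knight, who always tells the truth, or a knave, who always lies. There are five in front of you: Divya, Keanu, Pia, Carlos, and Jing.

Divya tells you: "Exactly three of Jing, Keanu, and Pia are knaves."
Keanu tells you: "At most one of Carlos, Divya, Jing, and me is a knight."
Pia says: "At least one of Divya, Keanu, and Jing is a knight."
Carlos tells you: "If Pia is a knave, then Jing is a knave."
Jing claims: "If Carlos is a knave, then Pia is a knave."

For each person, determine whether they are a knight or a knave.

Divya: knave, Keanu: knave, Pia: knight, Carlos: knight, Jing: knight

Consider Divya. Suppose Divya is a knight.
Then no assignment of the remaining roles makes every statement match its speaker's type — contradiction.
So Divya is a knave.
Consider Keanu. Suppose Keanu is a knight.
Then no assignment of the remaining roles makes every statement match its speaker's type — contradiction.
So Keanu is a knave.
Consider Pia. Suppose Pia is a knave.
Then no assignment of the remaining roles makes every statement match its speaker's type — contradiction.
So Pia is a knight.
With that fixed, Carlos's statement is true, so Carlos is a knight.
With that fixed, Jing's statement is true, so Jing is a knight.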